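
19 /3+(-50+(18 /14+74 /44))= -18803 /462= -40.70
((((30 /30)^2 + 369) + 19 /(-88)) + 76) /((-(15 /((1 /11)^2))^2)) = -39229 /289891800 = -0.00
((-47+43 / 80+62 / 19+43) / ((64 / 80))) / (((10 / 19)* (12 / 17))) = -1717 / 2560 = -0.67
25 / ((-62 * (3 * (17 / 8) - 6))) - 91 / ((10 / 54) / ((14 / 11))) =-626.49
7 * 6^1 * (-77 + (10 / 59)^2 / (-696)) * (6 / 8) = -979407723 / 403796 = -2425.50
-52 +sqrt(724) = -52 +2* sqrt(181) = -25.09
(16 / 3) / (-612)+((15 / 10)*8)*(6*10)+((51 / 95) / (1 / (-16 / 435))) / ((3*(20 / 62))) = 22760889452 / 31613625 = 719.97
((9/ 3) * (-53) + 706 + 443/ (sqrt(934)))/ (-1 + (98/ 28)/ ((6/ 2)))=1329 * sqrt(934)/ 467 + 3282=3368.97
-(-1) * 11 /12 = 11 /12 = 0.92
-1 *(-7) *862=6034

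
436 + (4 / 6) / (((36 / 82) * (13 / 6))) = 51094 / 117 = 436.70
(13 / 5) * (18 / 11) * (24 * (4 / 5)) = 22464 / 275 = 81.69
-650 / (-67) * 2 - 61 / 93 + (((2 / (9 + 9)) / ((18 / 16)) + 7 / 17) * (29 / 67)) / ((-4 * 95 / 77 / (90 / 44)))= 47426863 / 2542248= 18.66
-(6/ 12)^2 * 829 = -829/ 4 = -207.25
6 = 6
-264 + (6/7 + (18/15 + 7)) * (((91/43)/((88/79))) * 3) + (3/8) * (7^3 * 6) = 10583307/18920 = 559.37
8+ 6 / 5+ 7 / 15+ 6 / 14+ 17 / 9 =755 / 63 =11.98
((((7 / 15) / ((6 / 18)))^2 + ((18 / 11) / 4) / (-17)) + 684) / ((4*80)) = 6413501 / 2992000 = 2.14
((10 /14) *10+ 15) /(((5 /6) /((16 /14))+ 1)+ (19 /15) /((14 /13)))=12400 /1627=7.62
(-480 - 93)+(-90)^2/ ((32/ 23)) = 41991/ 8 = 5248.88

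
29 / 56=0.52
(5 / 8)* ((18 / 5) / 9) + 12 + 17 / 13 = 705 / 52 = 13.56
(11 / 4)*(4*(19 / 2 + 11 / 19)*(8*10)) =168520 / 19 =8869.47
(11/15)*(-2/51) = -22/765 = -0.03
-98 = -98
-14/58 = -0.24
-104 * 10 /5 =-208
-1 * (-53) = 53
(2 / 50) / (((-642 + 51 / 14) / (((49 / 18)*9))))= -343 / 223425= -0.00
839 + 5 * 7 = 874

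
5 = 5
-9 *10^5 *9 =-8100000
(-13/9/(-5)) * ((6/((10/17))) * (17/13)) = 289/75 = 3.85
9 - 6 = 3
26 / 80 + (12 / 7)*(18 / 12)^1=811 / 280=2.90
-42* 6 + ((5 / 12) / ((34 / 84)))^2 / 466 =-135750167 / 538696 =-252.00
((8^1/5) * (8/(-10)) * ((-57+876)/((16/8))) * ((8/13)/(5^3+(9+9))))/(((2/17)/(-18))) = 1233792/3575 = 345.12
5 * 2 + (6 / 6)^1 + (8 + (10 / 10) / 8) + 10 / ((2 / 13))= 673 / 8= 84.12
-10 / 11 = -0.91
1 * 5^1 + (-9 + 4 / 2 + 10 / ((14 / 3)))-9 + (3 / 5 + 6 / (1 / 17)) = 3281 / 35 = 93.74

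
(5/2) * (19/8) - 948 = -942.06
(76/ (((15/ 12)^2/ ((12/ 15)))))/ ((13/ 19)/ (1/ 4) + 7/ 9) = 11.07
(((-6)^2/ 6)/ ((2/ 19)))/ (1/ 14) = 798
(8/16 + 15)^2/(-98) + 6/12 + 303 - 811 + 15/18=-598723/1176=-509.12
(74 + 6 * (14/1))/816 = 79/408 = 0.19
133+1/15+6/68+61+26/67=6647533/34170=194.54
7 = 7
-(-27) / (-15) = -9 / 5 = -1.80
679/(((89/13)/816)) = 7202832/89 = 80930.70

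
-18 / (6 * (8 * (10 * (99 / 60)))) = -1 / 44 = -0.02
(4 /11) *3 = 12 /11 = 1.09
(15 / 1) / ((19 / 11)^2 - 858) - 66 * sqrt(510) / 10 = -33 * sqrt(510) / 5 - 1815 / 103457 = -149.07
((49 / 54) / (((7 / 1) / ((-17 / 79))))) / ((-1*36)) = 119 / 153576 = 0.00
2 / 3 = 0.67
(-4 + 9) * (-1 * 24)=-120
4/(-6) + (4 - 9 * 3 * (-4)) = 334/3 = 111.33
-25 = -25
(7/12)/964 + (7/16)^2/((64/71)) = 2522485/11845632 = 0.21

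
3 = 3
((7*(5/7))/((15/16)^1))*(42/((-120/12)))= -112/5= -22.40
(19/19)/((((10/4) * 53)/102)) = 0.77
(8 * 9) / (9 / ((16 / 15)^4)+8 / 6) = 14155776 / 1629019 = 8.69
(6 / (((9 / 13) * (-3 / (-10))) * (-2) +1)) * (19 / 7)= 195 / 7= 27.86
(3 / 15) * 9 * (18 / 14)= 81 / 35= 2.31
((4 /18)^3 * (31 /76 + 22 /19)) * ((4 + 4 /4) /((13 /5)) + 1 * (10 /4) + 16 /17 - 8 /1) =-8155 /180063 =-0.05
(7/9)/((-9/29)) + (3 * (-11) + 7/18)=-5689/162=-35.12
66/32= 33/16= 2.06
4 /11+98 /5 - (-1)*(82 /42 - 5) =19538 /1155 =16.92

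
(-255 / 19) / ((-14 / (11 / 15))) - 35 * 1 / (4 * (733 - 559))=60421 / 92568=0.65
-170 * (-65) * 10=110500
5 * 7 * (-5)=-175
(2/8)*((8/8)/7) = 1/28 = 0.04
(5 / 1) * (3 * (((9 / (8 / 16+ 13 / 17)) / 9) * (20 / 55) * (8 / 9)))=5440 / 1419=3.83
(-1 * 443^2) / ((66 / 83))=-16288667 / 66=-246797.98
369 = 369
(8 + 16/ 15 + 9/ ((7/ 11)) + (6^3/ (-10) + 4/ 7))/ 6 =229/ 630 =0.36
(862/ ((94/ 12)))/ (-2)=-2586/ 47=-55.02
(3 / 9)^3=1 / 27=0.04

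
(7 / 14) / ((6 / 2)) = 1 / 6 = 0.17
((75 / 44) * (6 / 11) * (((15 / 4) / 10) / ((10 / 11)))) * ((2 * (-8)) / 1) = -135 / 22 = -6.14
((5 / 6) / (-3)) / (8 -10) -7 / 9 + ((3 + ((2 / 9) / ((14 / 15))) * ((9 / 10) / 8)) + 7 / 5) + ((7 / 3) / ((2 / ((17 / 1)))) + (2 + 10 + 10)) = 45.62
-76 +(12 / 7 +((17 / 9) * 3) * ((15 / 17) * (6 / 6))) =-485 / 7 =-69.29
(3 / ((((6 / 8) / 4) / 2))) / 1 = 32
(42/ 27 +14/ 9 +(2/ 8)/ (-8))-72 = -19849/ 288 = -68.92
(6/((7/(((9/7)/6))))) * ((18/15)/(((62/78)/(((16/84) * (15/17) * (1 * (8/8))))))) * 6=50544/180761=0.28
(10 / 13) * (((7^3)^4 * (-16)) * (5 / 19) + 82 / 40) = -22146059520821 / 494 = -44830080001.66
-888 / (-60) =74 / 5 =14.80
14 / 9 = 1.56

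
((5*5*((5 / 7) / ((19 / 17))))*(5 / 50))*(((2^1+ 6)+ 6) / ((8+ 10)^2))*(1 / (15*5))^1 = 17 / 18468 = 0.00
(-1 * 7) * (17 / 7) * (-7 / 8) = 119 / 8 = 14.88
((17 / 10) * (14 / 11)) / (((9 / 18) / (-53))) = -12614 / 55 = -229.35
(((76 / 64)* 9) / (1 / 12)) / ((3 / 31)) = 5301 / 4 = 1325.25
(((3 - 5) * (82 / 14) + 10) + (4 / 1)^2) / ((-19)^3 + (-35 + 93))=-100 / 47607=-0.00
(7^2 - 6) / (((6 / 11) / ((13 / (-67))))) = -6149 / 402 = -15.30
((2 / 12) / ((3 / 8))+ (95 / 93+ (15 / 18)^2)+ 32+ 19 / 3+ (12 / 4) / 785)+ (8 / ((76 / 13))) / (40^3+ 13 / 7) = 302000067474821 / 7457239106820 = 40.50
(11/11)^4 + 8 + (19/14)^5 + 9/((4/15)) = 25468075/537824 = 47.35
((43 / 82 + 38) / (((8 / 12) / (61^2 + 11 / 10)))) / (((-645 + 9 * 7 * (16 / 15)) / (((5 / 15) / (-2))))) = 4354857 / 70192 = 62.04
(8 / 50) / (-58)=-2 / 725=-0.00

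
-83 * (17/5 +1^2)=-1826/5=-365.20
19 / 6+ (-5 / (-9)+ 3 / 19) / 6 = 3371 / 1026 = 3.29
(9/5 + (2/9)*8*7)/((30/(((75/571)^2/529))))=16025/1034854134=0.00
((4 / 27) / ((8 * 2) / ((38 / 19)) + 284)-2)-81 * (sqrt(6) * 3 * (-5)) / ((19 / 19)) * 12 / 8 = -3941 / 1971 + 3645 * sqrt(6) / 2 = 4462.20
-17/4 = -4.25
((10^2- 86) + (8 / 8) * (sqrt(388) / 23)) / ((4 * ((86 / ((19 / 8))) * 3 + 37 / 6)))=57 * sqrt(97) / 301001 + 399 / 13087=0.03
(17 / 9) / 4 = 17 / 36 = 0.47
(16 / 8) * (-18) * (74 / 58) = -1332 / 29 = -45.93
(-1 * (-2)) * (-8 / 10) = -8 / 5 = -1.60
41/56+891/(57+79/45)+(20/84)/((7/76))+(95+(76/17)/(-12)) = 498234953/4404904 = 113.11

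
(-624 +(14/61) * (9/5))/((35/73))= -13884162/10675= -1300.62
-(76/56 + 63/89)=-2573/1246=-2.07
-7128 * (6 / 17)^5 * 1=-55427328 / 1419857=-39.04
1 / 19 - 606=-605.95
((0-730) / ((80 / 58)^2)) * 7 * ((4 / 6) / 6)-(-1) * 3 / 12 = -429391 / 1440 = -298.19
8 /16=1 /2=0.50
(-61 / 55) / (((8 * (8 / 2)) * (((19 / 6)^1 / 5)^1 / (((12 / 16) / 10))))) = -549 / 133760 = -0.00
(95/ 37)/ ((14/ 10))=475/ 259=1.83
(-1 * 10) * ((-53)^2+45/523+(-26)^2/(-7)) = -99305160/3661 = -27125.15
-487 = -487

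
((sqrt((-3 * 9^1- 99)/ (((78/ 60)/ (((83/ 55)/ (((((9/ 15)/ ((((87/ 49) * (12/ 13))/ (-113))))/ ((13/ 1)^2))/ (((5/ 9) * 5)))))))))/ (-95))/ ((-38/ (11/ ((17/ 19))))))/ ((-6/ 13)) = -13 * sqrt(314149605)/ 766479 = -0.30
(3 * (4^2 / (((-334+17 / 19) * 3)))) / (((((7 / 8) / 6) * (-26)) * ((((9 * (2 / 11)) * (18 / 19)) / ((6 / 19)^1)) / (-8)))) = -107008 / 5183451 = -0.02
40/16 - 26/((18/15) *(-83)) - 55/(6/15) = -33550/249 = -134.74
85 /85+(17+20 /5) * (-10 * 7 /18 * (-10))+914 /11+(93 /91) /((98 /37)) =265201103 /294294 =901.14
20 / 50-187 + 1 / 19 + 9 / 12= -70603 / 380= -185.80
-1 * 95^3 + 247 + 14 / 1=-857114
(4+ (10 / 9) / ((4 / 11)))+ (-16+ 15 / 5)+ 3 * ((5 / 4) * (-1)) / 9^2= -647 / 108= -5.99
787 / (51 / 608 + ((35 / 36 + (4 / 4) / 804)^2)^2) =63262676239538976 / 78929286571619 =801.51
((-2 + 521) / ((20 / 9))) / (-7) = -4671 / 140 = -33.36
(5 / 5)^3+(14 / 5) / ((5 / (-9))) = -101 / 25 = -4.04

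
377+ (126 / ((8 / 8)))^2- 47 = 16206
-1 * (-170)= 170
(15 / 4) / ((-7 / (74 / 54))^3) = -253265 / 9001692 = -0.03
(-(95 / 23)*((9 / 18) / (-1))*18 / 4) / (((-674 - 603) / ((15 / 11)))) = -12825 / 1292324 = -0.01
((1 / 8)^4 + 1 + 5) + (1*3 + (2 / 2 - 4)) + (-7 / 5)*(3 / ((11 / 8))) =663607 / 225280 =2.95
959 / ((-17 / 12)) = -11508 / 17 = -676.94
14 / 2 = 7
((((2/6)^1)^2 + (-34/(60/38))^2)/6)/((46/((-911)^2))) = 43302788017/31050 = 1394614.75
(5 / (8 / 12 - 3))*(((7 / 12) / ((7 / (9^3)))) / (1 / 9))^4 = -191491008272.55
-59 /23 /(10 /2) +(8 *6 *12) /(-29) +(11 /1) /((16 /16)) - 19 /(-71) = -2156521 /236785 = -9.11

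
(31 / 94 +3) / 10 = 313 / 940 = 0.33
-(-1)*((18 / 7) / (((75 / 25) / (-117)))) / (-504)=39 / 196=0.20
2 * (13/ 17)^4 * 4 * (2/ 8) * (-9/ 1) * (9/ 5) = -4626882/ 417605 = -11.08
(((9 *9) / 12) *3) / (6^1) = 3.38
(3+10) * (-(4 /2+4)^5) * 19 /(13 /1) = -147744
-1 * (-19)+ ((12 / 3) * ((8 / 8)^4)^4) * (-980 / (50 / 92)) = -35969 / 5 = -7193.80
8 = 8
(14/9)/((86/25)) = 175/387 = 0.45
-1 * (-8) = 8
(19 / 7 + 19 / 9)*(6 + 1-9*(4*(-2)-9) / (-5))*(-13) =466336 / 315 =1480.43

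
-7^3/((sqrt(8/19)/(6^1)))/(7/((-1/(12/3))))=147 * sqrt(38)/8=113.27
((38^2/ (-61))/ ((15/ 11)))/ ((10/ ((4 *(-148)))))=4701664/ 4575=1027.69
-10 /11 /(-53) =10 /583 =0.02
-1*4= -4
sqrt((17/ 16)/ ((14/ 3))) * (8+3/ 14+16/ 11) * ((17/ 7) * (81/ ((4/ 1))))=2050353 * sqrt(714)/ 241472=226.89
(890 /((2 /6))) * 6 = 16020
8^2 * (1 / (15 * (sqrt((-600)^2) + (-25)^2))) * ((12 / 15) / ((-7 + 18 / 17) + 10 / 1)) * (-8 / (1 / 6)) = -69632 / 2113125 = -0.03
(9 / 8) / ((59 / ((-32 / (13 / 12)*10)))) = -4320 / 767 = -5.63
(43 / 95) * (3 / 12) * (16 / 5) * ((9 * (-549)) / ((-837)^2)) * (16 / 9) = -167872 / 36974475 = -0.00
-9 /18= -1 /2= -0.50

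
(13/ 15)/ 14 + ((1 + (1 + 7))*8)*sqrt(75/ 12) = 37813/ 210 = 180.06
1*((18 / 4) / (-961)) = -9 / 1922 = -0.00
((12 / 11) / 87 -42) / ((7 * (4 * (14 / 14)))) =-6697 / 4466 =-1.50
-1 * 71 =-71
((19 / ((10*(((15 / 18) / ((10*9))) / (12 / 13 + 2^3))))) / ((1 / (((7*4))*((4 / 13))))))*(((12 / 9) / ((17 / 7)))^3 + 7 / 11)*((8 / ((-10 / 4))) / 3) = -9242218194944 / 684995025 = -13492.39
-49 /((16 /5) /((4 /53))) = -245 /212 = -1.16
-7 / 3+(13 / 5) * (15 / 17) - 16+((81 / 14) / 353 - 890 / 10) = -26470163 / 252042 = -105.02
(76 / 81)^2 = 5776 / 6561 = 0.88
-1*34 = -34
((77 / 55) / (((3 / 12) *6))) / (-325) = -0.00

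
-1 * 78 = -78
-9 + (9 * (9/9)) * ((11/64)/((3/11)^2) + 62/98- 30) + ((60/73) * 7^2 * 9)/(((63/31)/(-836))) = -34192288357/228928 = -149358.26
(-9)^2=81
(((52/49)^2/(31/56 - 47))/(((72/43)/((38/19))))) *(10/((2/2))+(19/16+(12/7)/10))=-92450774/281025045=-0.33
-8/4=-2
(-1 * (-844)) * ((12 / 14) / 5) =5064 / 35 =144.69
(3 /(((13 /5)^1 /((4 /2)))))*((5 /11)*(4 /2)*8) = 16.78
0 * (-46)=0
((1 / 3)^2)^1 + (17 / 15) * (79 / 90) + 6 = 7.11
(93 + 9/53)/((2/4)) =9876/53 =186.34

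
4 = 4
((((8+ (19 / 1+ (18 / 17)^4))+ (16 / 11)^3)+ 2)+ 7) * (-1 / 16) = -1120954327 / 444665804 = -2.52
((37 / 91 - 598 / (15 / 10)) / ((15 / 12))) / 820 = -4349 / 11193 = -0.39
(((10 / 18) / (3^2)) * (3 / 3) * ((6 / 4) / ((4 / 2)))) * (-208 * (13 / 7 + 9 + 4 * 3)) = -41600 / 189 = -220.11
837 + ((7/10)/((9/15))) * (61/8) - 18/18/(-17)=690299/816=845.95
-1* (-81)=81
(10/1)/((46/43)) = 215/23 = 9.35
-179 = -179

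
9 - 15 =-6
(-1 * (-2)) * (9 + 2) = 22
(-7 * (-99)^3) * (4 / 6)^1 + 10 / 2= 4528067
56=56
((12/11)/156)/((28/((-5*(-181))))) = 905/4004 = 0.23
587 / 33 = 17.79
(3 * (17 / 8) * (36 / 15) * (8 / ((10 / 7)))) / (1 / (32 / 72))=952 / 25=38.08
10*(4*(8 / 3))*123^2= 1613760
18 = 18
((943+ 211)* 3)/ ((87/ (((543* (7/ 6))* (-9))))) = -6579531/ 29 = -226880.38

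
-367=-367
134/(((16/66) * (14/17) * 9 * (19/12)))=12529/266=47.10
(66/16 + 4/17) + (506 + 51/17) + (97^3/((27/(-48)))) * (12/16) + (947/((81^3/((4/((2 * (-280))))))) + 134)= -3076697885180603/2529659160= -1216249.97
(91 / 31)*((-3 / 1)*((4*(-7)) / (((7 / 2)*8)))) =273 / 31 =8.81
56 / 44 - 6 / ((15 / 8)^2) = -358 / 825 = -0.43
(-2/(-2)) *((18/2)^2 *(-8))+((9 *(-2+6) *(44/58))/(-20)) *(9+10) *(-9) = -60102/145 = -414.50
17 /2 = 8.50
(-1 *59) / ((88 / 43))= -2537 / 88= -28.83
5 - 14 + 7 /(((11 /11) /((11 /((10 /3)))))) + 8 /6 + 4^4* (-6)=-45617 /30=-1520.57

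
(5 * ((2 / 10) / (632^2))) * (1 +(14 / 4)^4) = 2417 / 6390784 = 0.00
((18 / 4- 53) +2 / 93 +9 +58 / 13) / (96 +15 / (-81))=-762039 / 2085122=-0.37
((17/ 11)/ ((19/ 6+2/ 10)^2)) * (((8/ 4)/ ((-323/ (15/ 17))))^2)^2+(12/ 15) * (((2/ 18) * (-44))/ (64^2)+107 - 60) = 2599091572460600920300783/ 69126531348104605013760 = 37.60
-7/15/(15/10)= -14/45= -0.31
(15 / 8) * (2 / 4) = 15 / 16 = 0.94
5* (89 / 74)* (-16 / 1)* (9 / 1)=-32040 / 37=-865.95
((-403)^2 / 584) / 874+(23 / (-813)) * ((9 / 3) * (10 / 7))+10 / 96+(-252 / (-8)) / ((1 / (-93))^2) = 272443.80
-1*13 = -13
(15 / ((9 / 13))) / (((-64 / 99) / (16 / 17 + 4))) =-45045 / 272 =-165.61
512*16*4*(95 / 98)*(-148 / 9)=-230359040 / 441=-522356.10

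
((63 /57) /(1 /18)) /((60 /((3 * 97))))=18333 /190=96.49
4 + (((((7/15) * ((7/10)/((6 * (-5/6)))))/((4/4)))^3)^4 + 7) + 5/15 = 358998656272888375174981380566414401/31676352024078369140625000000000000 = 11.33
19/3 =6.33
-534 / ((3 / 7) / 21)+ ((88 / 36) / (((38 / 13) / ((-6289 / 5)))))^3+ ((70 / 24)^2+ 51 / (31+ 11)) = -11877358837785269 / 10206000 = -1163762378.78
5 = 5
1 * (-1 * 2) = -2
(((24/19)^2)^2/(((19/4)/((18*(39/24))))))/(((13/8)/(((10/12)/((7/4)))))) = 79626240/17332693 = 4.59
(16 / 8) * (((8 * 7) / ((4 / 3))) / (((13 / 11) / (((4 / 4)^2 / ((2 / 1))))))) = 462 / 13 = 35.54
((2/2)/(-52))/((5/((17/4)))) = -17/1040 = -0.02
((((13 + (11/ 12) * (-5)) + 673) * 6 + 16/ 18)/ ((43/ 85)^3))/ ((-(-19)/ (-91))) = -4113666568375/ 27191394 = -151285.61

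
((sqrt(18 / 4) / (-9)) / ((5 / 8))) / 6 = -2* sqrt(2) / 45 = -0.06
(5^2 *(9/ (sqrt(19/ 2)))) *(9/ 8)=82.12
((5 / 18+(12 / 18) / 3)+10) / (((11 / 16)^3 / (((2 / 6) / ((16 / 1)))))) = 896 / 1331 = 0.67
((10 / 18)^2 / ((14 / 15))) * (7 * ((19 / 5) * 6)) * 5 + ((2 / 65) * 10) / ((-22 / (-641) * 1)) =351163 / 1287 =272.85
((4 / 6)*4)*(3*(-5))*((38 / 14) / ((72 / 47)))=-4465 / 63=-70.87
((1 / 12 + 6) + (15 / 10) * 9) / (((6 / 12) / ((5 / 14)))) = 1175 / 84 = 13.99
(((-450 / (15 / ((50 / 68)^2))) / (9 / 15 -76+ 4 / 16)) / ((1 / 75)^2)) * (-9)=-527343750 / 48263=-10926.46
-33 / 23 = -1.43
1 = 1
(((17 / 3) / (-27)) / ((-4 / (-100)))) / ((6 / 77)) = -32725 / 486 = -67.34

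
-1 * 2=-2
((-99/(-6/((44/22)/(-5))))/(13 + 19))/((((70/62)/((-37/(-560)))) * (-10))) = 37851/31360000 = 0.00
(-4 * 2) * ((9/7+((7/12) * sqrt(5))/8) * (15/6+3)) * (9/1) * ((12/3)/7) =-14256/49-33 * sqrt(5)/2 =-327.83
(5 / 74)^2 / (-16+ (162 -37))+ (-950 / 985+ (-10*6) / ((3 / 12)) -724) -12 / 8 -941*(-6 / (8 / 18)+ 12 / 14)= 8996898223715 / 823103036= 10930.46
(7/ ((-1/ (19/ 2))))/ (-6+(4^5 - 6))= -133/ 2024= -0.07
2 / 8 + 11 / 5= 49 / 20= 2.45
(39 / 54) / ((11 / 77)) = 91 / 18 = 5.06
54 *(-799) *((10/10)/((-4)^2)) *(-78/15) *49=13742001/20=687100.05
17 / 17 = 1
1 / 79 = 0.01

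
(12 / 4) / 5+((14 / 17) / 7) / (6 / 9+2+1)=591 / 935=0.63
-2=-2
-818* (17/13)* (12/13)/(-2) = 83436/169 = 493.70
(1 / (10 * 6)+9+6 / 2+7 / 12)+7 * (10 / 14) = 88 / 5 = 17.60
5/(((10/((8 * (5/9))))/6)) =40/3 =13.33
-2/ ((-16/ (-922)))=-461/ 4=-115.25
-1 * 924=-924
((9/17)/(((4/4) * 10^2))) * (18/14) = 81/11900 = 0.01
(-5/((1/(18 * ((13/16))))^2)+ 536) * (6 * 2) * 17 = -1741191/16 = -108824.44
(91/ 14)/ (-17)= -13/ 34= -0.38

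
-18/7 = -2.57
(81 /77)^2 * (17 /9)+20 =130973 /5929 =22.09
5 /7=0.71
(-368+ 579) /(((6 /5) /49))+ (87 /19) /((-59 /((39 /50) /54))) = 965834791 /112100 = 8615.83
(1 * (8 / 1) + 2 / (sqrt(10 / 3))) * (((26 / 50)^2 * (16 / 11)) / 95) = 2704 * sqrt(30) / 3265625 + 21632 / 653125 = 0.04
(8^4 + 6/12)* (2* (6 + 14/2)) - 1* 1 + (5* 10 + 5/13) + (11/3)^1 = 4155920/39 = 106562.05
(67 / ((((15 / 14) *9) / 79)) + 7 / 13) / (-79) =-964271 / 138645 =-6.95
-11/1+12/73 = -791/73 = -10.84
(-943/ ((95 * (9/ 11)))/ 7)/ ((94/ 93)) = -321563/ 187530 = -1.71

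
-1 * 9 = -9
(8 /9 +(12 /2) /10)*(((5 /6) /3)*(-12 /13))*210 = -9380 /117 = -80.17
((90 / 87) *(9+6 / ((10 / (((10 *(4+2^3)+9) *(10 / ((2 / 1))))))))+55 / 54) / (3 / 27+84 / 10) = 48.25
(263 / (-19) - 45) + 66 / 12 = -53.34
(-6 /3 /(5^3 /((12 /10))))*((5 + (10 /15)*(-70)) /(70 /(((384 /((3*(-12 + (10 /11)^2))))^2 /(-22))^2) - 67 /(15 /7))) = -174151532544 /6378163768403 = -0.03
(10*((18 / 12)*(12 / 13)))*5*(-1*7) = -6300 / 13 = -484.62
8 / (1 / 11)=88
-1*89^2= -7921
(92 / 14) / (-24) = -23 / 84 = -0.27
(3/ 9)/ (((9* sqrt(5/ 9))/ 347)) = 347* sqrt(5)/ 45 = 17.24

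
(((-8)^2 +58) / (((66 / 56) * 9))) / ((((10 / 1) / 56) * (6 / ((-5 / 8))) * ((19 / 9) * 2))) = -2989 / 1881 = -1.59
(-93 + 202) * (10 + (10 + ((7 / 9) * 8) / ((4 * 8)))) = 79243 / 36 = 2201.19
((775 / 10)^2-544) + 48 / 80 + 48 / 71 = 7758207 / 1420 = 5463.53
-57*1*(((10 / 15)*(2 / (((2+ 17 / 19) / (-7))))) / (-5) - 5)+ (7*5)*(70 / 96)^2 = 169077793 / 633600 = 266.85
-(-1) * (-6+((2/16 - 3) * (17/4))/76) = -14983/2432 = -6.16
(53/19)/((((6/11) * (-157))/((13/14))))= -0.03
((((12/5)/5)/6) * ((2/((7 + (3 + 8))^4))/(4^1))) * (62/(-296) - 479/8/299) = -1343/8602588800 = -0.00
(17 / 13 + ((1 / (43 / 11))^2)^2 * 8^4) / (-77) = -837723585 / 3422219801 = -0.24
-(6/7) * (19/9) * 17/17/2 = -19/21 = -0.90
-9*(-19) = 171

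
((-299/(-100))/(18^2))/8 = 299/259200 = 0.00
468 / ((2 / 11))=2574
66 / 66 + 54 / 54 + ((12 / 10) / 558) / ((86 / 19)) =79999 / 39990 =2.00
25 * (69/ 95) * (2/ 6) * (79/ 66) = 9085/ 1254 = 7.24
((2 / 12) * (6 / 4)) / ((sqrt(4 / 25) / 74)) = 185 / 4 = 46.25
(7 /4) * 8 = 14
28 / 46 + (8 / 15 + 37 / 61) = 36799 / 21045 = 1.75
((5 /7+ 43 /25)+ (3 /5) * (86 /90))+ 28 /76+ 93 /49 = 5.27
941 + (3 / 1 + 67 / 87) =82195 / 87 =944.77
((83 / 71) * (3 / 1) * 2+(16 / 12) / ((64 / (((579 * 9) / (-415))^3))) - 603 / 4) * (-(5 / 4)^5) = 375483604371675 / 665139232768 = 564.52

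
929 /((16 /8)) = 929 /2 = 464.50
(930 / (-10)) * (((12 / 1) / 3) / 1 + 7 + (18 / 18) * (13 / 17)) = -18600 / 17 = -1094.12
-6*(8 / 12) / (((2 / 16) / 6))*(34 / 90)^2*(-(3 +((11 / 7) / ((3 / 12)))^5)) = 610244613184 / 2268945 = 268955.23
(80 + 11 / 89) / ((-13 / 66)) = -470646 / 1157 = -406.78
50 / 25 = 2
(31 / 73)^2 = 961 / 5329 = 0.18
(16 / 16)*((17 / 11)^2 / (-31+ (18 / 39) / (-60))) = -37570 / 487751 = -0.08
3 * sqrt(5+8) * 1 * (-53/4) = -159 * sqrt(13)/4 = -143.32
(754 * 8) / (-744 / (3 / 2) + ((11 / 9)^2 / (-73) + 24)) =-35667216 / 2791057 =-12.78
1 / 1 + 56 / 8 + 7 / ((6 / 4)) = 12.67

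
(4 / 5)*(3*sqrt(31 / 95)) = 12*sqrt(2945) / 475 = 1.37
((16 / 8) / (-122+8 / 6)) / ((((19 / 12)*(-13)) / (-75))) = -2700 / 44707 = -0.06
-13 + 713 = 700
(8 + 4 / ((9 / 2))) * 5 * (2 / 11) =800 / 99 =8.08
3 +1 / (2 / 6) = 6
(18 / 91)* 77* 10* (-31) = -4721.54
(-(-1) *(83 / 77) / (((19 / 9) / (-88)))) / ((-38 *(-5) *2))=-1494 / 12635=-0.12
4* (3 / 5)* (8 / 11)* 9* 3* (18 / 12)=3888 / 55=70.69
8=8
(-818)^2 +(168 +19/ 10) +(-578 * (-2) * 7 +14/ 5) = 6773887/ 10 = 677388.70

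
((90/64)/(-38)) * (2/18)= -5/1216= -0.00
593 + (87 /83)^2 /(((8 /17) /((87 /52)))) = 1710628183 /2865824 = 596.91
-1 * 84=-84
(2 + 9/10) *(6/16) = 87/80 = 1.09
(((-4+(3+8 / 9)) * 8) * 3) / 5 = -8 / 15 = -0.53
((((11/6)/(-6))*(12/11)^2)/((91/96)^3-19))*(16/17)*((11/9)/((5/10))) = 12582912/272959021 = 0.05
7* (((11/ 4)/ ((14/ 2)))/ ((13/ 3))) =33/ 52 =0.63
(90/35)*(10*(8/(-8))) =-180/7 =-25.71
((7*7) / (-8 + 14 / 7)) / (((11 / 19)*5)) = -2.82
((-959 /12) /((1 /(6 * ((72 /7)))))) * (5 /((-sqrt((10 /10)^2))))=24660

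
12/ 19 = 0.63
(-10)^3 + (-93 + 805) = -288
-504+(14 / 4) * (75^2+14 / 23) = 882539 / 46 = 19185.63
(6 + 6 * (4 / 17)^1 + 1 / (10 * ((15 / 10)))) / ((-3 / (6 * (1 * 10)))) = -7628 / 51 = -149.57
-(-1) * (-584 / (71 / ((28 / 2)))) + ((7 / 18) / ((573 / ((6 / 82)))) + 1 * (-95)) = -2103233821 / 10008018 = -210.15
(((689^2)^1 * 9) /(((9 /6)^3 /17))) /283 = 64562056 /849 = 76044.82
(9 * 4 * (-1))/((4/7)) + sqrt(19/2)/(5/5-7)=-63-sqrt(38)/12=-63.51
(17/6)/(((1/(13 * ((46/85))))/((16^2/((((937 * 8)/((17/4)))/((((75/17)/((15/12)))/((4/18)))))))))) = 43056/937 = 45.95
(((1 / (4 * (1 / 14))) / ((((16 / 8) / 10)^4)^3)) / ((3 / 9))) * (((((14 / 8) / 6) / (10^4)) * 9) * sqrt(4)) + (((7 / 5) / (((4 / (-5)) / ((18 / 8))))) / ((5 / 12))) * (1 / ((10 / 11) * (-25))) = 107666048889 / 80000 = 1345825.61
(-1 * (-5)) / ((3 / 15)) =25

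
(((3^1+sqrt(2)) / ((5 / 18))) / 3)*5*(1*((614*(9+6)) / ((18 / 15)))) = 203274.53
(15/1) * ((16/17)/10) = 24/17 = 1.41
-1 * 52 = -52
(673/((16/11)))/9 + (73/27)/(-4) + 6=24509/432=56.73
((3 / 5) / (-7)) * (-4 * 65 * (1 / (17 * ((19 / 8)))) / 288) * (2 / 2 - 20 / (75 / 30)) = -13 / 969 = -0.01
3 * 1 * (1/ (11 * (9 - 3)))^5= 1/ 417444192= 0.00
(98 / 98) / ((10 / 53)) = 53 / 10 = 5.30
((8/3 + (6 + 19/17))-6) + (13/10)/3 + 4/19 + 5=30453/3230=9.43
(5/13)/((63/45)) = 25/91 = 0.27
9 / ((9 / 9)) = 9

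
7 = 7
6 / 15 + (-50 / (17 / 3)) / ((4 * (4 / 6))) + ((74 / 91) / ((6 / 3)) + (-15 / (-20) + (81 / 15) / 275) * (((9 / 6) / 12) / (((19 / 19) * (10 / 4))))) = -419256049 / 170170000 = -2.46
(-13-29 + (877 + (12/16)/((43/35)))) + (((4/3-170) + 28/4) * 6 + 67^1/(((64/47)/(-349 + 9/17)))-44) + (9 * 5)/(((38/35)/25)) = -16288.05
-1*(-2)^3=8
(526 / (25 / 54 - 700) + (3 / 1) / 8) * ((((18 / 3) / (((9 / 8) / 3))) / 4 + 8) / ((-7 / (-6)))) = -1025163 / 264425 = -3.88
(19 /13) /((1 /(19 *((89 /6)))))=32129 /78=411.91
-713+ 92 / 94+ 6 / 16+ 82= -236747 / 376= -629.65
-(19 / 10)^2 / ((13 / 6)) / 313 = -1083 / 203450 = -0.01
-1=-1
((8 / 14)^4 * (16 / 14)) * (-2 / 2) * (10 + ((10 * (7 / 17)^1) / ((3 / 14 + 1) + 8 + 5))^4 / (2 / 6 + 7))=-29510212087765626880 / 24215357015267658317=-1.22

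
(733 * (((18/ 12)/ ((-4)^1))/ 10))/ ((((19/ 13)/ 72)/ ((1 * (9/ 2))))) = -2315547/ 380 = -6093.54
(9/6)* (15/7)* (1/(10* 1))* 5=45/28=1.61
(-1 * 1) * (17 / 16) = -1.06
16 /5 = 3.20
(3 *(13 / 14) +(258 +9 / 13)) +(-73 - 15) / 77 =47381 / 182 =260.34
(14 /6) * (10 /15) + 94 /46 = 745 /207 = 3.60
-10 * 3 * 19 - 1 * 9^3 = -1299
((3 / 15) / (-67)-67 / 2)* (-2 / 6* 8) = 89.34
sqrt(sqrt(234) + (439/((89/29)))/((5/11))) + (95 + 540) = sqrt(594075 * sqrt(26) + 62318245)/445 + 635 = 653.17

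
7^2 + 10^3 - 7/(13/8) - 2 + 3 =13594/13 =1045.69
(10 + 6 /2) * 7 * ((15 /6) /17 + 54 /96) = 17563 /272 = 64.57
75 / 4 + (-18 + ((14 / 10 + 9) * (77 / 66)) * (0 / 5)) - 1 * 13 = -49 / 4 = -12.25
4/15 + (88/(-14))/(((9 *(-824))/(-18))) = 0.25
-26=-26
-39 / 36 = -13 / 12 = -1.08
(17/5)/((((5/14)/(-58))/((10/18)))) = -13804/45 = -306.76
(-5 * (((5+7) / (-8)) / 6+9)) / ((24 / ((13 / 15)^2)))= -1183 / 864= -1.37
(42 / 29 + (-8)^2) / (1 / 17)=32266 / 29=1112.62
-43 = -43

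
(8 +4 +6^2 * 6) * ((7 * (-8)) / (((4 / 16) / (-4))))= 204288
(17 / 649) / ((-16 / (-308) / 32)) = 16.14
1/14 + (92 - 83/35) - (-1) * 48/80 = 90.30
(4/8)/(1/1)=0.50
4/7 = 0.57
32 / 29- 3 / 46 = 1385 / 1334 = 1.04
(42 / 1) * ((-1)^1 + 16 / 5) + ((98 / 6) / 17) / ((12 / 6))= 47369 / 510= 92.88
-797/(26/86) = -34271/13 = -2636.23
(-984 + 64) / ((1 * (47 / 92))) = -84640 / 47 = -1800.85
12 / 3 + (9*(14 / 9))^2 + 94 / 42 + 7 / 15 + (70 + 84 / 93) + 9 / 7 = 894779 / 3255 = 274.89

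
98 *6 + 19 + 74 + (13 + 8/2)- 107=591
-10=-10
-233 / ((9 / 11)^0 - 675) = 233 / 674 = 0.35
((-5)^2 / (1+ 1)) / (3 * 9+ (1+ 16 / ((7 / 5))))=175 / 552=0.32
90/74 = 45/37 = 1.22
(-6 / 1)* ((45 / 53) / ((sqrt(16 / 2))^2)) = -135 / 212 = -0.64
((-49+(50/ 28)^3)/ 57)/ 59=-118831/ 9228072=-0.01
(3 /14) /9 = 1 /42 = 0.02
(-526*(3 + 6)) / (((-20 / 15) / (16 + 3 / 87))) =3301965 / 58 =56930.43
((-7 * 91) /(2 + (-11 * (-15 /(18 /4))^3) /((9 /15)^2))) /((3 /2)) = -51597 /137743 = -0.37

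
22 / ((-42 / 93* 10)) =-4.87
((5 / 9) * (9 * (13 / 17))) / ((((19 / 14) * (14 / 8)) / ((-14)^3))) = -1426880 / 323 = -4417.59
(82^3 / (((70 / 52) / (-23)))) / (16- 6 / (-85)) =-2802603544 / 4781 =-586196.10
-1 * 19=-19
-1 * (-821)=821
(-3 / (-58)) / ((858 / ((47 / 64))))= 47 / 1061632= 0.00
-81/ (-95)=81/ 95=0.85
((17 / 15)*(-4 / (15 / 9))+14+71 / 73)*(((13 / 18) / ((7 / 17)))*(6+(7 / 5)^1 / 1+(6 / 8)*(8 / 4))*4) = 439818509 / 574875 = 765.07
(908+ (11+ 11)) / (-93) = -10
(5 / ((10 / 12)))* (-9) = -54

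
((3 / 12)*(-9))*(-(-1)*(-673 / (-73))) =-6057 / 292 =-20.74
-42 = -42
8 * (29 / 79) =232 / 79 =2.94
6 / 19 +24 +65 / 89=42353 / 1691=25.05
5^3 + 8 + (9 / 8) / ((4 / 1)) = 4265 / 32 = 133.28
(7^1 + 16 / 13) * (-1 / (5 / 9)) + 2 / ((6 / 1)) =-2824 / 195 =-14.48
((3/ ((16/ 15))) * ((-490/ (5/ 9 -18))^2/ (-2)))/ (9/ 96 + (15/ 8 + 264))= -4.17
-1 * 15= -15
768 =768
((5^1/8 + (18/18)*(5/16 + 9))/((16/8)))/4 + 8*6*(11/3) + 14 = 24479/128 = 191.24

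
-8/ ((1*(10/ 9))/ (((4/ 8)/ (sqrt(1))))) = -18/ 5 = -3.60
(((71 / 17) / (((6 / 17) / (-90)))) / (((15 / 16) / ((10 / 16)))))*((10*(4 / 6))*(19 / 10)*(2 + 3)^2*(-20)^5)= 2158400000000 / 3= 719466666666.67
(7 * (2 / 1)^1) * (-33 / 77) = -6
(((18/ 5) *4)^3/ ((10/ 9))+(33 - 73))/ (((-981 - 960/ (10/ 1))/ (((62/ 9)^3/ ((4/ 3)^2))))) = -24646332628/ 54523125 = -452.03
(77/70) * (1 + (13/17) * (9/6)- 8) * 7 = -45.07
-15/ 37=-0.41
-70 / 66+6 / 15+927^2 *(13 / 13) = 859328.34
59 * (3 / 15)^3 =59 / 125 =0.47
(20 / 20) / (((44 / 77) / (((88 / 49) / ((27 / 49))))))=154 / 27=5.70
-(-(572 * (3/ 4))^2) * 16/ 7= 2944656/ 7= 420665.14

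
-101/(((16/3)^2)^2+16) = -8181/66832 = -0.12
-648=-648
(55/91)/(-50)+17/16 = 7647/7280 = 1.05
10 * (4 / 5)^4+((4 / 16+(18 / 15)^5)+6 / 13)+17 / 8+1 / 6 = 9.59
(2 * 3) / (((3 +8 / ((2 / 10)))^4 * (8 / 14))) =21 / 6837602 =0.00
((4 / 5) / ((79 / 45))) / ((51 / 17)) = 12 / 79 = 0.15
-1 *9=-9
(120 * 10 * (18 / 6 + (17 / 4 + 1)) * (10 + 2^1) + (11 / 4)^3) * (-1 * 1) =-7604531 / 64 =-118820.80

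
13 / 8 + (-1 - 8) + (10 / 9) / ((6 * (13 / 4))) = -20549 / 2808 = -7.32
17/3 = 5.67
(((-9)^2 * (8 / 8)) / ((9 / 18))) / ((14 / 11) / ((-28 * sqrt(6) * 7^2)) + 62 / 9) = 4715172 * sqrt(6) / 8934101765 + 210095490528 / 8934101765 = 23.52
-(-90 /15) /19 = 6 /19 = 0.32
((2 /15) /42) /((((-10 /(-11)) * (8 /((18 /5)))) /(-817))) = -8987 /7000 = -1.28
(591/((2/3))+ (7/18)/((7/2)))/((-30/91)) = -1452269/540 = -2689.39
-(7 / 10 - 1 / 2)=-1 / 5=-0.20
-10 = -10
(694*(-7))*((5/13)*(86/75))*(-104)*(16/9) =53476864/135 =396124.92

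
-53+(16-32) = -69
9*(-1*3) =-27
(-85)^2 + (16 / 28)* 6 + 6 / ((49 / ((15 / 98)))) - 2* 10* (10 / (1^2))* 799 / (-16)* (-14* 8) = -2668403098 / 2401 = -1111371.55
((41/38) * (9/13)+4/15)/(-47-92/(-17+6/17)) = -2125613/86971170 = -0.02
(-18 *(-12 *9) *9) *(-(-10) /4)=43740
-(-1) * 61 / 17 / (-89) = -61 / 1513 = -0.04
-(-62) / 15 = 62 / 15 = 4.13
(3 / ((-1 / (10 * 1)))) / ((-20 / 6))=9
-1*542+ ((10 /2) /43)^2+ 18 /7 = -6981649 /12943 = -539.42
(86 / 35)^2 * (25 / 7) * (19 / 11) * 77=140524 / 49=2867.84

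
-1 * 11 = -11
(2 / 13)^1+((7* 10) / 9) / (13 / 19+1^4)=8933 / 1872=4.77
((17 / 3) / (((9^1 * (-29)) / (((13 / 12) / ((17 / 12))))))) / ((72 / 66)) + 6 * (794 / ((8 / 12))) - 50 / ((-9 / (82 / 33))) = 740007203 / 103356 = 7159.79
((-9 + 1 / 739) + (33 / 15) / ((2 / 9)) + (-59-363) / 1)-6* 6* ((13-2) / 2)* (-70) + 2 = 13440.90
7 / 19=0.37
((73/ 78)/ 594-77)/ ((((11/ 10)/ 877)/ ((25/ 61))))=-391086200875/ 15544386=-25159.32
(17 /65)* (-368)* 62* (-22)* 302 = 2577021568 /65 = 39646485.66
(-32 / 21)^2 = 1024 / 441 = 2.32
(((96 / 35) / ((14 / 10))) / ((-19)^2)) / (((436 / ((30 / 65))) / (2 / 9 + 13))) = 272 / 3580759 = 0.00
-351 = -351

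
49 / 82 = 0.60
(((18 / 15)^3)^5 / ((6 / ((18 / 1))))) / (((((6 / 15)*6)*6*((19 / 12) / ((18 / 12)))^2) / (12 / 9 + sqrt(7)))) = 11.46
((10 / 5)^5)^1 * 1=32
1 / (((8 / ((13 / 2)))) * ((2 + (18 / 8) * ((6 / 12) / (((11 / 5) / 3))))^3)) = 553696 / 30080231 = 0.02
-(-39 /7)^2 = -1521 /49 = -31.04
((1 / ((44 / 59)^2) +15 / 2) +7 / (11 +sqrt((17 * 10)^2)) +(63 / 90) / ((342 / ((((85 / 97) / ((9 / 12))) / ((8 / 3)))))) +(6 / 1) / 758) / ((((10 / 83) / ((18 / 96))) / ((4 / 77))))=1708727119779821 / 2261624208708480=0.76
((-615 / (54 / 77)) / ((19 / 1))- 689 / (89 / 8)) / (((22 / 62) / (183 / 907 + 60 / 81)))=-2354009009159 / 8199358002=-287.10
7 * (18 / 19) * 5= 630 / 19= 33.16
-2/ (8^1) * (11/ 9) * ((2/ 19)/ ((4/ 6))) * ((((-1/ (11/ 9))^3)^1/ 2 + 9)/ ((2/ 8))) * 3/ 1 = -23229/ 4598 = -5.05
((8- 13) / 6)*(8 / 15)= -4 / 9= -0.44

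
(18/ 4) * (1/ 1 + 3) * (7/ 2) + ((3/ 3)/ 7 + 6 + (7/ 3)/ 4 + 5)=6277/ 84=74.73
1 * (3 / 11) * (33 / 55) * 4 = 36 / 55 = 0.65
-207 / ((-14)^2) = -207 / 196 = -1.06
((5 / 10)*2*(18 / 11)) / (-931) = -18 / 10241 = -0.00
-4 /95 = -0.04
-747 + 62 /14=-5198 /7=-742.57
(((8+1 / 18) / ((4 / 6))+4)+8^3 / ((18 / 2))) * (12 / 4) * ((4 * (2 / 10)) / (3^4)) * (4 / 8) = 2627 / 2430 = 1.08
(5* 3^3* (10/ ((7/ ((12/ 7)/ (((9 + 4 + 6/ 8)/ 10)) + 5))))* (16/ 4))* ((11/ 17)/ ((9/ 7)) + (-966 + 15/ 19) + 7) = -803478273000/ 174097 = -4615118.43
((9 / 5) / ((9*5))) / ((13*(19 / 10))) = 2 / 1235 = 0.00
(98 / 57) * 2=196 / 57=3.44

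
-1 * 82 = -82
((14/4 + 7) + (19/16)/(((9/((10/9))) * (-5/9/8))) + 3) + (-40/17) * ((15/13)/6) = 43505/3978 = 10.94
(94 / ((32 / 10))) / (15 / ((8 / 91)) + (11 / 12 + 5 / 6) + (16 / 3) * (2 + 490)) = 235 / 22371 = 0.01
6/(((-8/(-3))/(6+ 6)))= 27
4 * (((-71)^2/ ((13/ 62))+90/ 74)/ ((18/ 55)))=1272110290/ 4329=293857.77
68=68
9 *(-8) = -72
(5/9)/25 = 1/45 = 0.02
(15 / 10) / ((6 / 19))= 19 / 4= 4.75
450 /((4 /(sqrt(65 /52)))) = 225 * sqrt(5) /4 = 125.78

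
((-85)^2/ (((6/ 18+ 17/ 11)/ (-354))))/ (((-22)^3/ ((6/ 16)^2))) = 34528275/ 1920512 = 17.98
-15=-15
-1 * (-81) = 81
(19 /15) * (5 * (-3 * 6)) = -114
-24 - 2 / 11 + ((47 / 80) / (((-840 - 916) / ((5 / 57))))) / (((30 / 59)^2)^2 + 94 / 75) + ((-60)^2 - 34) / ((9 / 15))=125104752635451471737 / 21135588907475328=5919.15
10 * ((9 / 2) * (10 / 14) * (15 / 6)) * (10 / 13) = 5625 / 91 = 61.81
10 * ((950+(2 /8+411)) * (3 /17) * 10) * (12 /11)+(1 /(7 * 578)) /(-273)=28945916999 /1104558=26205.88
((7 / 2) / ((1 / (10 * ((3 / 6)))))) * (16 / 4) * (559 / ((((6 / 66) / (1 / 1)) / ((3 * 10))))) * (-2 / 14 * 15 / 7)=-3952928.57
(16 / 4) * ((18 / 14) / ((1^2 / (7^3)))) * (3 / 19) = 5292 / 19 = 278.53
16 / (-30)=-0.53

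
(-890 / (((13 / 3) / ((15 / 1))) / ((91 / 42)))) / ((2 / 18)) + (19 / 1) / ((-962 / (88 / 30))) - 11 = -433520908 / 7215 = -60086.06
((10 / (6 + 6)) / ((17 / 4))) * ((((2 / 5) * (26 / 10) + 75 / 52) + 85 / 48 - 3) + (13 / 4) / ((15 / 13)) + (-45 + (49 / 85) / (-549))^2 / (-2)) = -456785242504397 / 2310021656280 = -197.74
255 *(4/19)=1020/19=53.68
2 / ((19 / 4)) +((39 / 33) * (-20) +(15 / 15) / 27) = -130795 / 5643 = -23.18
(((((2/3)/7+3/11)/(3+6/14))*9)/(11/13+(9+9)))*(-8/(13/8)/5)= -136/2695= -0.05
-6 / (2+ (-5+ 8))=-6 / 5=-1.20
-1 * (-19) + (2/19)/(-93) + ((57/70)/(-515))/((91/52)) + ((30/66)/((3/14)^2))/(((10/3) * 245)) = 15540513729/817487825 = 19.01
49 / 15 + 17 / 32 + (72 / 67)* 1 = 156701 / 32160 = 4.87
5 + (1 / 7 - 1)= 29 / 7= 4.14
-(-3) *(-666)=-1998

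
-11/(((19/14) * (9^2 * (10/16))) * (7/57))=-176/135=-1.30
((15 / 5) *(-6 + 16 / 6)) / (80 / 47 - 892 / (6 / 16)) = 705 / 167576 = 0.00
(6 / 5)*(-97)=-582 / 5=-116.40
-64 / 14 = -32 / 7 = -4.57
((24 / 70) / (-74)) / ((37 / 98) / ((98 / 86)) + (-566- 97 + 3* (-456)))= 4116 / 1803985135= 0.00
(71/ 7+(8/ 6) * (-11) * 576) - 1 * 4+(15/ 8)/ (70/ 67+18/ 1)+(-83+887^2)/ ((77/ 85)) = 61450577371/ 71456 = 859977.85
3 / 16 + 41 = 659 / 16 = 41.19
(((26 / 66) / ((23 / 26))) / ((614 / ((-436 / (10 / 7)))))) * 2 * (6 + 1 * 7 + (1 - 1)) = -6705244 / 1165065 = -5.76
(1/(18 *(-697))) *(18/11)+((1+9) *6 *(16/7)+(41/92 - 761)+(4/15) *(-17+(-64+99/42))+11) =-15636796051/24687740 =-633.38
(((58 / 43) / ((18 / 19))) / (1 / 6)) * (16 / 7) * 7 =17632 / 129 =136.68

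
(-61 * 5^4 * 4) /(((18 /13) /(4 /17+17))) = -290436250 /153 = -1898276.14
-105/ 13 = -8.08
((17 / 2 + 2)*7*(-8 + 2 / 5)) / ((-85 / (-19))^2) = -1008273 / 36125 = -27.91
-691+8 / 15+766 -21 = 818 / 15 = 54.53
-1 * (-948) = 948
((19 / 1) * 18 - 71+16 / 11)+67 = 3734 / 11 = 339.45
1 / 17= 0.06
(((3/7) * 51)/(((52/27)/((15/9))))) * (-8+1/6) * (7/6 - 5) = 826965/1456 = 567.97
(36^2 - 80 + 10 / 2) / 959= 1221 / 959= 1.27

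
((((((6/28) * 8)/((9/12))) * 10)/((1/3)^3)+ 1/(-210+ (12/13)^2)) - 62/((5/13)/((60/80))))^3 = 28920461434261284361753007/236665506709303875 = 122199731.75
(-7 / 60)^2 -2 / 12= -551 / 3600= -0.15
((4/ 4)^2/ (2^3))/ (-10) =-1/ 80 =-0.01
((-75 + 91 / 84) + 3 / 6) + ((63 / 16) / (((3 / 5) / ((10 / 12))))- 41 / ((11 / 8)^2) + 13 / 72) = -3117269 / 34848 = -89.45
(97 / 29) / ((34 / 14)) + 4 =2651 / 493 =5.38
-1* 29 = -29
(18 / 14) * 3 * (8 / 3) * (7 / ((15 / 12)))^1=288 / 5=57.60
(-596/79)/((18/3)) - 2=-772/237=-3.26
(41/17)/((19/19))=2.41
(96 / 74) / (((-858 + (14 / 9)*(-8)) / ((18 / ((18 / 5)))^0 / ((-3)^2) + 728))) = -157272 / 144929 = -1.09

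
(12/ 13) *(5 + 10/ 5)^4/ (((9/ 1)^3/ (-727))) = -6982108/ 3159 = -2210.23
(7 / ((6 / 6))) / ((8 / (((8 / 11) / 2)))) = 7 / 22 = 0.32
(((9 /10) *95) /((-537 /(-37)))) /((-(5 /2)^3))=-8436 /22375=-0.38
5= 5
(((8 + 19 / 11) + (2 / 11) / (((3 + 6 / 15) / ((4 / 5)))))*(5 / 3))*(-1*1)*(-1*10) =30450 / 187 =162.83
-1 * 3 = -3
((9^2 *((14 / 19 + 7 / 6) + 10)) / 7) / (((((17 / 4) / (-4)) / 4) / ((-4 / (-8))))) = -586224 / 2261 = -259.28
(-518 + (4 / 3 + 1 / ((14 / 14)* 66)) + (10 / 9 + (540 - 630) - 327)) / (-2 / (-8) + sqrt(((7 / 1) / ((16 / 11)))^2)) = -1477144 / 8019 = -184.21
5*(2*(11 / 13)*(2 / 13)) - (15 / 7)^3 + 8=-31179 / 57967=-0.54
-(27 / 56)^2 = -0.23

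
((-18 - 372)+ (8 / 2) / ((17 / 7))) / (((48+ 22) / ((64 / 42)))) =-105632 / 12495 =-8.45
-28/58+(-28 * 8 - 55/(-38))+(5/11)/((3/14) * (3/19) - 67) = -48161315915/215929186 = -223.04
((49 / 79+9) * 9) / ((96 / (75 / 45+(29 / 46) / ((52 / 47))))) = 1524655 / 755872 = 2.02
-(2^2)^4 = -256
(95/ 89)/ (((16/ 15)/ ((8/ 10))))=285/ 356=0.80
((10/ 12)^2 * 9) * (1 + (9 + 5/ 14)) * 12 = 10875/ 14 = 776.79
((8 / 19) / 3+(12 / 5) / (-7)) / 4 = -101 / 1995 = -0.05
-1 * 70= -70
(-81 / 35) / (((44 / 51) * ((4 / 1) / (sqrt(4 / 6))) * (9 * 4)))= -153 * sqrt(6) / 24640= -0.02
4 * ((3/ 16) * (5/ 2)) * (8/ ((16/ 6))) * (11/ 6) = 165/ 16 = 10.31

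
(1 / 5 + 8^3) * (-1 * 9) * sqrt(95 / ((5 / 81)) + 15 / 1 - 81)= -23049 * sqrt(1473) / 5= -176922.66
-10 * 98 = -980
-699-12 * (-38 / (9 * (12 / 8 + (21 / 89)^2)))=-49272581 / 73935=-666.43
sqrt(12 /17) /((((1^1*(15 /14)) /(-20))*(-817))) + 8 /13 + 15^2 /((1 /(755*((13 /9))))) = 112*sqrt(51) /41667 + 3189883 /13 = 245375.63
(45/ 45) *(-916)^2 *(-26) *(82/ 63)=-1788867392/ 63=-28394720.51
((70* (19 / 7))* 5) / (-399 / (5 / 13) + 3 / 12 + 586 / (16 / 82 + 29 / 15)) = -24871000 / 19944787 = -1.25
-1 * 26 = -26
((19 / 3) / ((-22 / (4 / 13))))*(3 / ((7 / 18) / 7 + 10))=-0.03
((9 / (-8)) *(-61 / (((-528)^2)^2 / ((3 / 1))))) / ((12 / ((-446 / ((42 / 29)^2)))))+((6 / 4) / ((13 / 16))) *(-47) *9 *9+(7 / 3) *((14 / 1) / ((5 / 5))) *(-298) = -53113653639170052031 / 3168510104567808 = -16762.97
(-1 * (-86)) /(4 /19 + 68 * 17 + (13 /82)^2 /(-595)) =6537274520 /87889131829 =0.07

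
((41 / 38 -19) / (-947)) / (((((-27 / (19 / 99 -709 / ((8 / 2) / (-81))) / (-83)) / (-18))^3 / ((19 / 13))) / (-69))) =548661810637059473405786050421 / 573376847472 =956895649093770832.07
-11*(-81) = 891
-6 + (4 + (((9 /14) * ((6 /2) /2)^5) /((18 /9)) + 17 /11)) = 1.99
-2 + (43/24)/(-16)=-811/384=-2.11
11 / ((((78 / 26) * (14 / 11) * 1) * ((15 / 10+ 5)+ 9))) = 121 / 651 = 0.19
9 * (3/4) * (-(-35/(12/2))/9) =35/8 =4.38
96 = 96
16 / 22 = 0.73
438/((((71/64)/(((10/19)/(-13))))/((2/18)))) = -93440/52611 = -1.78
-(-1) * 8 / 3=8 / 3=2.67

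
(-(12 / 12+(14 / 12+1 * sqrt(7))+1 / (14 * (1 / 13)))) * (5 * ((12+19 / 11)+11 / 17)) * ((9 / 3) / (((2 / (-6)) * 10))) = 12096 * sqrt(7) / 187+37440 / 187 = 371.35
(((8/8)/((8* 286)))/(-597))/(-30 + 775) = -1/1017622320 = -0.00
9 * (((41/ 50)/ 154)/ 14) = 369/ 107800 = 0.00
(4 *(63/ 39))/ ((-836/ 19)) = -21/ 143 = -0.15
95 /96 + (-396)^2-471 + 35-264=14987231 /96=156116.99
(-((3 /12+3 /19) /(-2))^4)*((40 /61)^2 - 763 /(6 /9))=7863013869049 /3972501020672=1.98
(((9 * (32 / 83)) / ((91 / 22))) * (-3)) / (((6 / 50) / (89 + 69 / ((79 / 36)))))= -1507176000 / 596687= -2525.91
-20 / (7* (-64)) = 5 / 112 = 0.04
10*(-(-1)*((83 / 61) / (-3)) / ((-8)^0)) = -830 / 183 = -4.54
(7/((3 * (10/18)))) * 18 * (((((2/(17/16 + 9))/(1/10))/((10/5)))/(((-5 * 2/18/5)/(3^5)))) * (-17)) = 64245312/23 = 2793274.43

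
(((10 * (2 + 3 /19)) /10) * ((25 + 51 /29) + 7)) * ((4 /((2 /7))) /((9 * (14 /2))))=80278 /4959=16.19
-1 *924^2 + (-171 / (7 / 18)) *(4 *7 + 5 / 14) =-42446007 / 49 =-866245.04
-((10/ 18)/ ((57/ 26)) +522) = -267916/ 513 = -522.25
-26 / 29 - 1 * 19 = -19.90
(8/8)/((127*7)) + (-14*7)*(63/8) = -2744339/3556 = -771.75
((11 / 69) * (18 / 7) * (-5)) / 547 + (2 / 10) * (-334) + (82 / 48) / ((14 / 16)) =-85668979 / 1321005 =-64.85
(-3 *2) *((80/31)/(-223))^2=-38400/47789569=-0.00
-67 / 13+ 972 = 966.85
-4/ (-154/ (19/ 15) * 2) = 0.02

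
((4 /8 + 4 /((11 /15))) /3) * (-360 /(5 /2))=-3144 /11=-285.82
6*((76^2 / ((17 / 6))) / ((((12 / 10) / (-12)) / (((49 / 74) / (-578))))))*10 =254721600 / 181781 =1401.26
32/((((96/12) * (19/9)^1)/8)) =288/19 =15.16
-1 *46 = -46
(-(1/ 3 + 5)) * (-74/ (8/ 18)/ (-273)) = -296/ 91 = -3.25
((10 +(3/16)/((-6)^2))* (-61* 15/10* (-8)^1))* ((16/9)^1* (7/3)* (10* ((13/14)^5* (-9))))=-217542425165/115248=-1887602.61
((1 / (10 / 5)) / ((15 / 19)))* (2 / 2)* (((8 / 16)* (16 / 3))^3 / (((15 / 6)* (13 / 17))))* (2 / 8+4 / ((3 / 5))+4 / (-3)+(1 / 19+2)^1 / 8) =2897344 / 78975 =36.69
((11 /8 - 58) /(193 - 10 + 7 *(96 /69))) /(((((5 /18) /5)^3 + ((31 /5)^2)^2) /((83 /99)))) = -43779335625 /262636303655011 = -0.00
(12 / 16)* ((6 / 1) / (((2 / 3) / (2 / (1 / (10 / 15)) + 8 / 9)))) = 15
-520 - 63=-583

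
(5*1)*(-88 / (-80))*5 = 55 / 2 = 27.50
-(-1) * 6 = 6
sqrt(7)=2.65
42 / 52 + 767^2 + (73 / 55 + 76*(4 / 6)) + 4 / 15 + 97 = 2524403603 / 4290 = 588439.07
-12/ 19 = -0.63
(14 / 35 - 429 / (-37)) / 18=2219 / 3330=0.67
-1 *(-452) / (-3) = -452 / 3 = -150.67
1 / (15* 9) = 1 / 135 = 0.01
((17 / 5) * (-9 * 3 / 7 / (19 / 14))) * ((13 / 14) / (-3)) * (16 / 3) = 15.95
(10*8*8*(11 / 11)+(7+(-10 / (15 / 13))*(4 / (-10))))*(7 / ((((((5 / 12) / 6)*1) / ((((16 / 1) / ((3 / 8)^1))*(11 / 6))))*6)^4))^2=1890486536454586999406883638345728 / 38443359375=49175893241109004912682.23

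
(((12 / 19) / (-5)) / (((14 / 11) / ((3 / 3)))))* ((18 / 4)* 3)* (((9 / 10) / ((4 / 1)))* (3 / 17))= -24057 / 452200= -0.05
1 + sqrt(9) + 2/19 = 78/19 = 4.11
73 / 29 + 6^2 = 1117 / 29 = 38.52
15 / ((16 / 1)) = 15 / 16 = 0.94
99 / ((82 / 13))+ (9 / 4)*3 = 3681 / 164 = 22.45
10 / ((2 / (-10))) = -50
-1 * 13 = -13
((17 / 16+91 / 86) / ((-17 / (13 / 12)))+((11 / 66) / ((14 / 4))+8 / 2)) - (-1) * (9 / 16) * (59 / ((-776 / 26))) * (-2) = 6.14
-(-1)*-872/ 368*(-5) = 11.85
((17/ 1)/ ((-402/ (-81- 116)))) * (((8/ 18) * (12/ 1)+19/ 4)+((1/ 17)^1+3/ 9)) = 420989/ 4824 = 87.27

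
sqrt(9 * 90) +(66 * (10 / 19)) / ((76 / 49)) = 50.86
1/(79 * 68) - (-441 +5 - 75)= 2745093/5372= 511.00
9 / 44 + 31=1373 / 44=31.20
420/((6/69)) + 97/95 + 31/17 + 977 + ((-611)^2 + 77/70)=1224596181/3230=379131.94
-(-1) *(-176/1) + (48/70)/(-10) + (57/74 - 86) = -3383813/12950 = -261.30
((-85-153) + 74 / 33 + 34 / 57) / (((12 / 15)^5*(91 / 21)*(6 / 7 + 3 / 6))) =-124053125 / 1016576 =-122.03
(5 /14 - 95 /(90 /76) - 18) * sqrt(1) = -12331 /126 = -97.87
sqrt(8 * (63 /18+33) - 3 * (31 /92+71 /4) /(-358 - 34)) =2 * sqrt(1893130) /161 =17.09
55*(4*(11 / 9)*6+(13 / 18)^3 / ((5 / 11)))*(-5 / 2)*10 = -41472.90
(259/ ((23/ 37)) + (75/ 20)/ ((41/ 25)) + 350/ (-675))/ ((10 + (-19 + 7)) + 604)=0.70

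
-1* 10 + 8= -2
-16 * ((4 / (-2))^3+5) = 48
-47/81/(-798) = 47/64638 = 0.00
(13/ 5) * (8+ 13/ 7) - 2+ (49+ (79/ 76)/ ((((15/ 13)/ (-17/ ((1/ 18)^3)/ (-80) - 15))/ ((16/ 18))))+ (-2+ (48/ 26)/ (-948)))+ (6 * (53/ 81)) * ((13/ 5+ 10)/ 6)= 32554385918/ 30732975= 1059.27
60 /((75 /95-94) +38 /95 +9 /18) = -11400 /17539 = -0.65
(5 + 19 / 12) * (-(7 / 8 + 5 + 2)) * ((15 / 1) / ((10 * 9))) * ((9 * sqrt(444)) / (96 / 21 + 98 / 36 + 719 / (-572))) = -44837793 * sqrt(111) / 1740296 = -271.45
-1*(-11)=11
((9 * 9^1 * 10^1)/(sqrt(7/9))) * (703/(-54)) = -31635 * sqrt(7)/7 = -11956.91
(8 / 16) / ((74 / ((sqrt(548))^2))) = 137 / 37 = 3.70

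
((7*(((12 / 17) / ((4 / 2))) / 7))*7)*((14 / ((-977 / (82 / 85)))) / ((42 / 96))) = -110208 / 1411765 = -0.08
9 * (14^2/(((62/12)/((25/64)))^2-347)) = -9922500/967811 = -10.25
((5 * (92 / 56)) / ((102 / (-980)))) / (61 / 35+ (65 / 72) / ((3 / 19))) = -10143000 / 958817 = -10.58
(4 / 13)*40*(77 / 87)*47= 579040 / 1131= 511.97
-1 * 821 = -821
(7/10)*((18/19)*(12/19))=756/1805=0.42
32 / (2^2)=8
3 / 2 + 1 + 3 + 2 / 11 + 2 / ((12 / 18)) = 191 / 22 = 8.68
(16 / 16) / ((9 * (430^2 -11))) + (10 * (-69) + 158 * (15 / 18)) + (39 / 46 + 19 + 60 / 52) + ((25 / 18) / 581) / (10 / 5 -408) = -126124474093494473 / 234723694851828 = -537.33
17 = 17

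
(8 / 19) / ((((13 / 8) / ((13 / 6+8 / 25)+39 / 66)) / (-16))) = -2599936 / 203775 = -12.76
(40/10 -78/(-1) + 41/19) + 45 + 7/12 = 29581/228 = 129.74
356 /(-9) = -356 /9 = -39.56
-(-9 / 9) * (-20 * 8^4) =-81920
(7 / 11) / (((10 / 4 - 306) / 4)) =-56 / 6677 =-0.01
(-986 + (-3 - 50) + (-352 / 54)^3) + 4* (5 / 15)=-25876169 / 19683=-1314.65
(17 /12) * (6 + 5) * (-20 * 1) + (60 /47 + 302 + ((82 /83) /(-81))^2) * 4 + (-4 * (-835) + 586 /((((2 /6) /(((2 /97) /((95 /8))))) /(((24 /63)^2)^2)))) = 199357015000283721439 /47001485052031545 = 4241.50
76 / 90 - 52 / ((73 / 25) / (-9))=529274 / 3285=161.12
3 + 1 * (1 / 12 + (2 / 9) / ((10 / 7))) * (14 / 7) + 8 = 1033 / 90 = 11.48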